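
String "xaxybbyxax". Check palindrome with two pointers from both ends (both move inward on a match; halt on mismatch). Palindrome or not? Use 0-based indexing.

[0,9] 'x'=='x' → l++,r--
[1,8] 'a'=='a' → l++,r--
[2,7] 'x'=='x' → l++,r--
[3,6] 'y'=='y' → l++,r--
[4,5] 'b'=='b' → l++,r--

palindrome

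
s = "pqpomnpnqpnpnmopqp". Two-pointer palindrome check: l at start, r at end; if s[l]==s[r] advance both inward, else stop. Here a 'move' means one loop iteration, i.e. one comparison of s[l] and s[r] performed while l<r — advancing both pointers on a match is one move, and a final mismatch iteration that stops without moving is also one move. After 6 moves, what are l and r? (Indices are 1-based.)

l=7, r=12

l=1 r=18: 'p'=='p', l++,r--
l=2 r=17: 'q'=='q', l++,r--
l=3 r=16: 'p'=='p', l++,r--
l=4 r=15: 'o'=='o', l++,r--
l=5 r=14: 'm'=='m', l++,r--
l=6 r=13: 'n'=='n', l++,r--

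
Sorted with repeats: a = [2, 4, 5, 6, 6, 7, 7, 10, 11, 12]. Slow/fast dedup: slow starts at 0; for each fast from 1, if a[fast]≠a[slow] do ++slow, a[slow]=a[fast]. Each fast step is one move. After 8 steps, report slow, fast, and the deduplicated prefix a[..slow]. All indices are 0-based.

slow=6, fast=9, prefix=[2, 4, 5, 6, 7, 10, 11]

(s=0,f=1) a[fast]=4≠a[slow]=2 write a[1]=4 → slow++,fast++
(s=1,f=2) a[fast]=5≠a[slow]=4 write a[2]=5 → slow++,fast++
(s=2,f=3) a[fast]=6≠a[slow]=5 write a[3]=6 → slow++,fast++
(s=3,f=4) a[fast]=6=a[slow] dup → fast++
(s=3,f=5) a[fast]=7≠a[slow]=6 write a[4]=7 → slow++,fast++
(s=4,f=6) a[fast]=7=a[slow] dup → fast++
(s=4,f=7) a[fast]=10≠a[slow]=7 write a[5]=10 → slow++,fast++
(s=5,f=8) a[fast]=11≠a[slow]=10 write a[6]=11 → slow++,fast++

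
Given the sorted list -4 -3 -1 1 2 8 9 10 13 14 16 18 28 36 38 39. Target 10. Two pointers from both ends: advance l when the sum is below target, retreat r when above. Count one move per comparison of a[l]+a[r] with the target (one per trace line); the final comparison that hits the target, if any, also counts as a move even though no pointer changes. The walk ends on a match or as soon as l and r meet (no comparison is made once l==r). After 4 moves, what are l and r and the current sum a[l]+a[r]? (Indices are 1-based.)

l=1, r=12, sum=14

[1,16] -4+39=35 >10 → r--
[1,15] -4+38=34 >10 → r--
[1,14] -4+36=32 >10 → r--
[1,13] -4+28=24 >10 → r--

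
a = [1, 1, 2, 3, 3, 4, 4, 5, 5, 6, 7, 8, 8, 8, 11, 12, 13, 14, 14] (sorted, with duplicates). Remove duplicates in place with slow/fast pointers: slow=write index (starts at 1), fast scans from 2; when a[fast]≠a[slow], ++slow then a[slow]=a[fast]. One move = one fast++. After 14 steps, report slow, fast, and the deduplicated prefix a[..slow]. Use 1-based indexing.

slow=9, fast=16, prefix=[1, 2, 3, 4, 5, 6, 7, 8, 11]

slow=1 fast=2: a[fast]=1=a[slow] dup, fast++
slow=1 fast=3: a[fast]=2≠a[slow]=1 write a[2]=2, slow++,fast++
slow=2 fast=4: a[fast]=3≠a[slow]=2 write a[3]=3, slow++,fast++
slow=3 fast=5: a[fast]=3=a[slow] dup, fast++
slow=3 fast=6: a[fast]=4≠a[slow]=3 write a[4]=4, slow++,fast++
slow=4 fast=7: a[fast]=4=a[slow] dup, fast++
slow=4 fast=8: a[fast]=5≠a[slow]=4 write a[5]=5, slow++,fast++
slow=5 fast=9: a[fast]=5=a[slow] dup, fast++
slow=5 fast=10: a[fast]=6≠a[slow]=5 write a[6]=6, slow++,fast++
slow=6 fast=11: a[fast]=7≠a[slow]=6 write a[7]=7, slow++,fast++
slow=7 fast=12: a[fast]=8≠a[slow]=7 write a[8]=8, slow++,fast++
slow=8 fast=13: a[fast]=8=a[slow] dup, fast++
slow=8 fast=14: a[fast]=8=a[slow] dup, fast++
slow=8 fast=15: a[fast]=11≠a[slow]=8 write a[9]=11, slow++,fast++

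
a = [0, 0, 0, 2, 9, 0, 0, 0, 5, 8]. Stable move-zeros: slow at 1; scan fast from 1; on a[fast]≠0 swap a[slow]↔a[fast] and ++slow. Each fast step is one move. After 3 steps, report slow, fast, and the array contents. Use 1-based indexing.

slow=1, fast=4, a=[0, 0, 0, 2, 9, 0, 0, 0, 5, 8]

(s=1,f=1) a[fast]=0 → fast++
(s=1,f=2) a[fast]=0 → fast++
(s=1,f=3) a[fast]=0 → fast++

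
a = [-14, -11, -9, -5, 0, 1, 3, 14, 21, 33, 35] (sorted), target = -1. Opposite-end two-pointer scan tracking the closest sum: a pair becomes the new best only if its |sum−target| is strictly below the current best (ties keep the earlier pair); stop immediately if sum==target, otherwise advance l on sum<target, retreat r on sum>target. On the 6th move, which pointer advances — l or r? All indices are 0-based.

[0,10] -14+35=21 d=22 * → r--
[0,9] -14+33=19 d=20 * → r--
[0,8] -14+21=7 d=8 * → r--
[0,7] -14+14=0 d=1 * → r--
[0,6] -14+3=-11 d=10 → l++
[1,6] -11+3=-8 d=7 → l++

l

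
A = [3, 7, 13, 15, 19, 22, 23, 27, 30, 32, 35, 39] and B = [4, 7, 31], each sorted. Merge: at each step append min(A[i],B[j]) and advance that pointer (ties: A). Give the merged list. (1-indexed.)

[i=1,j=1] A[i]=3<=B[j]=4 take 3 → i++
[i=2,j=1] A[i]=7>B[j]=4 take 4 → j++
[i=2,j=2] A[i]=7<=B[j]=7 take 7 → i++
[i=3,j=2] A[i]=13>B[j]=7 take 7 → j++
[i=3,j=3] A[i]=13<=B[j]=31 take 13 → i++
[i=4,j=3] A[i]=15<=B[j]=31 take 15 → i++
[i=5,j=3] A[i]=19<=B[j]=31 take 19 → i++
[i=6,j=3] A[i]=22<=B[j]=31 take 22 → i++
[i=7,j=3] A[i]=23<=B[j]=31 take 23 → i++
[i=8,j=3] A[i]=27<=B[j]=31 take 27 → i++
[i=9,j=3] A[i]=30<=B[j]=31 take 30 → i++
[i=10,j=3] A[i]=32>B[j]=31 take 31 → j++
[i=10,j=4] B done, take A[i]=32 → i++
[i=11,j=4] B done, take A[i]=35 → i++
[i=12,j=4] B done, take A[i]=39 → i++

[3, 4, 7, 7, 13, 15, 19, 22, 23, 27, 30, 31, 32, 35, 39]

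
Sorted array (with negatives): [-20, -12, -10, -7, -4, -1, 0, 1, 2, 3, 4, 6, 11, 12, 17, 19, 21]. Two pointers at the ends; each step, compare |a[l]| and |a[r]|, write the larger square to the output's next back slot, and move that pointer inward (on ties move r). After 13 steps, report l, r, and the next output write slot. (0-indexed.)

l=0 r=16: |-20|<=|21| out[16]=441, r--
l=0 r=15: |-20|>|19| out[15]=400, l++
l=1 r=15: |-12|<=|19| out[14]=361, r--
l=1 r=14: |-12|<=|17| out[13]=289, r--
l=1 r=13: |-12|<=|12| out[12]=144, r--
l=1 r=12: |-12|>|11| out[11]=144, l++
l=2 r=12: |-10|<=|11| out[10]=121, r--
l=2 r=11: |-10|>|6| out[9]=100, l++
l=3 r=11: |-7|>|6| out[8]=49, l++
l=4 r=11: |-4|<=|6| out[7]=36, r--
l=4 r=10: |-4|<=|4| out[6]=16, r--
l=4 r=9: |-4|>|3| out[5]=16, l++
l=5 r=9: |-1|<=|3| out[4]=9, r--

l=5, r=8, next write slot=3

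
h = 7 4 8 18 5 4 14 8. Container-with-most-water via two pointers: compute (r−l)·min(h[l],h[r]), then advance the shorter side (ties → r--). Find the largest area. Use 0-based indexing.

l=0 r=7: min(7,8)*7=49 best=49 *, l++
l=1 r=7: min(4,8)*6=24 best=49, l++
l=2 r=7: min(8,8)*5=40 best=49, r--
l=2 r=6: min(8,14)*4=32 best=49, l++
l=3 r=6: min(18,14)*3=42 best=49, r--
l=3 r=5: min(18,4)*2=8 best=49, r--
l=3 r=4: min(18,5)*1=5 best=49, r--

max area = 49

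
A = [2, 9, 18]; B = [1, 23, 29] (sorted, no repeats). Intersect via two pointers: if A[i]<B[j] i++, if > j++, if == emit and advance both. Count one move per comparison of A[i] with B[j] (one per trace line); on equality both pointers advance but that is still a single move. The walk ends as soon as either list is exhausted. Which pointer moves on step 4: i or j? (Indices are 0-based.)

i

i=0 j=0: 2>1, j++
i=0 j=1: 2<23, i++
i=1 j=1: 9<23, i++
i=2 j=1: 18<23, i++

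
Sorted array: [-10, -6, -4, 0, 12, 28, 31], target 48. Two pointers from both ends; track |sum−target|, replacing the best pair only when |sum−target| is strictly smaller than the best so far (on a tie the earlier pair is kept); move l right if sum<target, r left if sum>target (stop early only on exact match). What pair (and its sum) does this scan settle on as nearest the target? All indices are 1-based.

pair (12, 31) with sum 43 (|Δ|=5)

l=1 r=7: -10+31=21 d=27 *, l++
l=2 r=7: -6+31=25 d=23 *, l++
l=3 r=7: -4+31=27 d=21 *, l++
l=4 r=7: 0+31=31 d=17 *, l++
l=5 r=7: 12+31=43 d=5 *, l++
l=6 r=7: 28+31=59 d=11, r--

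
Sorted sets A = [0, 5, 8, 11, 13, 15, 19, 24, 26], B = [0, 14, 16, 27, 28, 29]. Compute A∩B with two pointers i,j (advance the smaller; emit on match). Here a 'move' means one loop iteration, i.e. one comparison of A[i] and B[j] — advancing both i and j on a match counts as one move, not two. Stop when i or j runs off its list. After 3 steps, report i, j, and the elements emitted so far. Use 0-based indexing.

i=3, j=1, emitted=[0]

i=0 j=0: 0==0 emit, i++,j++
i=1 j=1: 5<14, i++
i=2 j=1: 8<14, i++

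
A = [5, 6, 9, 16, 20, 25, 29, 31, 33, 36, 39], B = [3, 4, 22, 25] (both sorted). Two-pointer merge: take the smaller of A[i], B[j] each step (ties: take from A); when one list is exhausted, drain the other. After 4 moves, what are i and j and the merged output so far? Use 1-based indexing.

i=3, j=3, merged so far=[3, 4, 5, 6]

[i=1,j=1] A[i]=5>B[j]=3 take 3 → j++
[i=1,j=2] A[i]=5>B[j]=4 take 4 → j++
[i=1,j=3] A[i]=5<=B[j]=22 take 5 → i++
[i=2,j=3] A[i]=6<=B[j]=22 take 6 → i++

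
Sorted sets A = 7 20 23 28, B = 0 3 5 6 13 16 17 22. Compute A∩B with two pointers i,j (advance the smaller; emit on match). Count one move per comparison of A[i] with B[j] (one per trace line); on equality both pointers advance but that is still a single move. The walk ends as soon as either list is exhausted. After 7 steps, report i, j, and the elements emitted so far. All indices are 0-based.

i=1, j=6, emitted=[]

[i=0,j=0] 7>0 → j++
[i=0,j=1] 7>3 → j++
[i=0,j=2] 7>5 → j++
[i=0,j=3] 7>6 → j++
[i=0,j=4] 7<13 → i++
[i=1,j=4] 20>13 → j++
[i=1,j=5] 20>16 → j++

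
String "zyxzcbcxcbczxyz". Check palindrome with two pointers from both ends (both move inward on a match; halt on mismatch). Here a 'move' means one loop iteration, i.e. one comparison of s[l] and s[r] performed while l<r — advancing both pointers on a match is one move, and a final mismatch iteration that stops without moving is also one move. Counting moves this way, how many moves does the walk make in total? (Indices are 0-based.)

7 moves

l=0 r=14: 'z'=='z', l++,r--
l=1 r=13: 'y'=='y', l++,r--
l=2 r=12: 'x'=='x', l++,r--
l=3 r=11: 'z'=='z', l++,r--
l=4 r=10: 'c'=='c', l++,r--
l=5 r=9: 'b'=='b', l++,r--
l=6 r=8: 'c'=='c', l++,r--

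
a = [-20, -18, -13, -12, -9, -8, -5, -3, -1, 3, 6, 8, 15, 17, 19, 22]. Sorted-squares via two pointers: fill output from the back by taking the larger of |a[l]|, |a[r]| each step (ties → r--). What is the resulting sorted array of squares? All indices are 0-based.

[1, 9, 9, 25, 36, 64, 64, 81, 144, 169, 225, 289, 324, 361, 400, 484]

l=0 r=15: |-20|<=|22| out[15]=484, r--
l=0 r=14: |-20|>|19| out[14]=400, l++
l=1 r=14: |-18|<=|19| out[13]=361, r--
l=1 r=13: |-18|>|17| out[12]=324, l++
l=2 r=13: |-13|<=|17| out[11]=289, r--
l=2 r=12: |-13|<=|15| out[10]=225, r--
l=2 r=11: |-13|>|8| out[9]=169, l++
l=3 r=11: |-12|>|8| out[8]=144, l++
l=4 r=11: |-9|>|8| out[7]=81, l++
l=5 r=11: |-8|<=|8| out[6]=64, r--
l=5 r=10: |-8|>|6| out[5]=64, l++
l=6 r=10: |-5|<=|6| out[4]=36, r--
l=6 r=9: |-5|>|3| out[3]=25, l++
l=7 r=9: |-3|<=|3| out[2]=9, r--
l=7 r=8: |-3|>|-1| out[1]=9, l++
l=8 r=8: |-1|<=|-1| out[0]=1, r--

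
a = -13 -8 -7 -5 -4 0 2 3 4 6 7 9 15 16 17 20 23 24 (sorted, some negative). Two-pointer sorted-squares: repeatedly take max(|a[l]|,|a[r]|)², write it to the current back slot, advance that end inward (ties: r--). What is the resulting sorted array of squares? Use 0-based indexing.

l=0 r=17: |-13|<=|24| out[17]=576, r--
l=0 r=16: |-13|<=|23| out[16]=529, r--
l=0 r=15: |-13|<=|20| out[15]=400, r--
l=0 r=14: |-13|<=|17| out[14]=289, r--
l=0 r=13: |-13|<=|16| out[13]=256, r--
l=0 r=12: |-13|<=|15| out[12]=225, r--
l=0 r=11: |-13|>|9| out[11]=169, l++
l=1 r=11: |-8|<=|9| out[10]=81, r--
l=1 r=10: |-8|>|7| out[9]=64, l++
l=2 r=10: |-7|<=|7| out[8]=49, r--
l=2 r=9: |-7|>|6| out[7]=49, l++
l=3 r=9: |-5|<=|6| out[6]=36, r--
l=3 r=8: |-5|>|4| out[5]=25, l++
l=4 r=8: |-4|<=|4| out[4]=16, r--
l=4 r=7: |-4|>|3| out[3]=16, l++
l=5 r=7: |0|<=|3| out[2]=9, r--
l=5 r=6: |0|<=|2| out[1]=4, r--
l=5 r=5: |0|<=|0| out[0]=0, r--

[0, 4, 9, 16, 16, 25, 36, 49, 49, 64, 81, 169, 225, 256, 289, 400, 529, 576]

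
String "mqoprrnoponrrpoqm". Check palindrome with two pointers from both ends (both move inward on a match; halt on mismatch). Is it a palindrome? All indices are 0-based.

palindrome

[0,16] 'm'=='m' → l++,r--
[1,15] 'q'=='q' → l++,r--
[2,14] 'o'=='o' → l++,r--
[3,13] 'p'=='p' → l++,r--
[4,12] 'r'=='r' → l++,r--
[5,11] 'r'=='r' → l++,r--
[6,10] 'n'=='n' → l++,r--
[7,9] 'o'=='o' → l++,r--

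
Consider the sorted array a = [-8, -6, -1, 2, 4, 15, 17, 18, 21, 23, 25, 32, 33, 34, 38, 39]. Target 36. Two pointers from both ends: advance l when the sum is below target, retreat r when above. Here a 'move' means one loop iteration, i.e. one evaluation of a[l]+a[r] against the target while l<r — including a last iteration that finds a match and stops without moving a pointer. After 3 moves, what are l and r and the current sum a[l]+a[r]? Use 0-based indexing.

l=2, r=14, sum=37

l=0 r=15: -8+39=31 <36, l++
l=1 r=15: -6+39=33 <36, l++
l=2 r=15: -1+39=38 >36, r--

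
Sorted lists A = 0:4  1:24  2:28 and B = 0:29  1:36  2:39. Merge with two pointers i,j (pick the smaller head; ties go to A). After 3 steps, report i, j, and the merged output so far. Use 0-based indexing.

i=3, j=0, merged so far=[4, 24, 28]

i=0 j=0: A[i]=4<=B[j]=29 take 4, i++
i=1 j=0: A[i]=24<=B[j]=29 take 24, i++
i=2 j=0: A[i]=28<=B[j]=29 take 28, i++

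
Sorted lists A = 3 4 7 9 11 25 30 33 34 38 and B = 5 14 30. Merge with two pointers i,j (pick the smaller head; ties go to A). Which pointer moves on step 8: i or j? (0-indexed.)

i

i=0 j=0: A[i]=3<=B[j]=5 take 3, i++
i=1 j=0: A[i]=4<=B[j]=5 take 4, i++
i=2 j=0: A[i]=7>B[j]=5 take 5, j++
i=2 j=1: A[i]=7<=B[j]=14 take 7, i++
i=3 j=1: A[i]=9<=B[j]=14 take 9, i++
i=4 j=1: A[i]=11<=B[j]=14 take 11, i++
i=5 j=1: A[i]=25>B[j]=14 take 14, j++
i=5 j=2: A[i]=25<=B[j]=30 take 25, i++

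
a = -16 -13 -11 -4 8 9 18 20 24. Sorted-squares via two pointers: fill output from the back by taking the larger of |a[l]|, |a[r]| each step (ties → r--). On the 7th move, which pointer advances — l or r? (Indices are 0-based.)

l=0 r=8: |-16|<=|24| out[8]=576, r--
l=0 r=7: |-16|<=|20| out[7]=400, r--
l=0 r=6: |-16|<=|18| out[6]=324, r--
l=0 r=5: |-16|>|9| out[5]=256, l++
l=1 r=5: |-13|>|9| out[4]=169, l++
l=2 r=5: |-11|>|9| out[3]=121, l++
l=3 r=5: |-4|<=|9| out[2]=81, r--

r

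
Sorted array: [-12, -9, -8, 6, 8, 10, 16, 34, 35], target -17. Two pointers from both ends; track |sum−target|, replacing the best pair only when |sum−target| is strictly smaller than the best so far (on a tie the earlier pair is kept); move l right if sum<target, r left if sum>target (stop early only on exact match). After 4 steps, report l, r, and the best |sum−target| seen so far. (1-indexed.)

l=1, r=5, best |Δ|=15

l=1 r=9: -12+35=23 d=40 *, r--
l=1 r=8: -12+34=22 d=39 *, r--
l=1 r=7: -12+16=4 d=21 *, r--
l=1 r=6: -12+10=-2 d=15 *, r--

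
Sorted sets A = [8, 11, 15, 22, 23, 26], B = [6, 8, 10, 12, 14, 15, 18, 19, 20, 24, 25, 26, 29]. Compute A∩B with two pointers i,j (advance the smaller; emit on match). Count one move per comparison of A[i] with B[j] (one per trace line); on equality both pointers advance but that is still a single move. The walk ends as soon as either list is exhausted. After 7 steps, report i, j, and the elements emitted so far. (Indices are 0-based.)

i=0 j=0: 8>6, j++
i=0 j=1: 8==8 emit, i++,j++
i=1 j=2: 11>10, j++
i=1 j=3: 11<12, i++
i=2 j=3: 15>12, j++
i=2 j=4: 15>14, j++
i=2 j=5: 15==15 emit, i++,j++

i=3, j=6, emitted=[8, 15]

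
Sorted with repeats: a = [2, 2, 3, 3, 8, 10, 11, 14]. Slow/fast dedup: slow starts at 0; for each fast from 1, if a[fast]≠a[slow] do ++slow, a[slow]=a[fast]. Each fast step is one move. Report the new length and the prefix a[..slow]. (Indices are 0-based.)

length 6; prefix = [2, 3, 8, 10, 11, 14]

slow=0 fast=1: a[fast]=2=a[slow] dup, fast++
slow=0 fast=2: a[fast]=3≠a[slow]=2 write a[1]=3, slow++,fast++
slow=1 fast=3: a[fast]=3=a[slow] dup, fast++
slow=1 fast=4: a[fast]=8≠a[slow]=3 write a[2]=8, slow++,fast++
slow=2 fast=5: a[fast]=10≠a[slow]=8 write a[3]=10, slow++,fast++
slow=3 fast=6: a[fast]=11≠a[slow]=10 write a[4]=11, slow++,fast++
slow=4 fast=7: a[fast]=14≠a[slow]=11 write a[5]=14, slow++,fast++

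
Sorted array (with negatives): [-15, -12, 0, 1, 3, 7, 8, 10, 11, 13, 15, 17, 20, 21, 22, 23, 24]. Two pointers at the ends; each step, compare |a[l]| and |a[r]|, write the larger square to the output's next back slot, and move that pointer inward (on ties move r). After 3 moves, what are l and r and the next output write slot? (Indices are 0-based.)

l=0, r=13, next write slot=13

l=0 r=16: |-15|<=|24| out[16]=576, r--
l=0 r=15: |-15|<=|23| out[15]=529, r--
l=0 r=14: |-15|<=|22| out[14]=484, r--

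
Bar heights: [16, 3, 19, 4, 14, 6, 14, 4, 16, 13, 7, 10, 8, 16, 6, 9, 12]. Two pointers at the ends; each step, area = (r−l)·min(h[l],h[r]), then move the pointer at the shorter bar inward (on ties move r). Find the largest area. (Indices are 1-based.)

max area = 208

l=1 r=17: min(16,12)*16=192 best=192 *, r--
l=1 r=16: min(16,9)*15=135 best=192, r--
l=1 r=15: min(16,6)*14=84 best=192, r--
l=1 r=14: min(16,16)*13=208 best=208 *, r--
l=1 r=13: min(16,8)*12=96 best=208, r--
l=1 r=12: min(16,10)*11=110 best=208, r--
l=1 r=11: min(16,7)*10=70 best=208, r--
l=1 r=10: min(16,13)*9=117 best=208, r--
l=1 r=9: min(16,16)*8=128 best=208, r--
l=1 r=8: min(16,4)*7=28 best=208, r--
l=1 r=7: min(16,14)*6=84 best=208, r--
l=1 r=6: min(16,6)*5=30 best=208, r--
l=1 r=5: min(16,14)*4=56 best=208, r--
l=1 r=4: min(16,4)*3=12 best=208, r--
l=1 r=3: min(16,19)*2=32 best=208, l++
l=2 r=3: min(3,19)*1=3 best=208, l++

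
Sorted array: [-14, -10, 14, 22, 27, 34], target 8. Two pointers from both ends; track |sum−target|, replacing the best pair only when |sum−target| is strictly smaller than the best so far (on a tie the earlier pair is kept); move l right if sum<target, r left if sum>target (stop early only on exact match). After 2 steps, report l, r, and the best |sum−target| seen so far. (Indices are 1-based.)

l=1, r=4, best |Δ|=5

l=1 r=6: -14+34=20 d=12 *, r--
l=1 r=5: -14+27=13 d=5 *, r--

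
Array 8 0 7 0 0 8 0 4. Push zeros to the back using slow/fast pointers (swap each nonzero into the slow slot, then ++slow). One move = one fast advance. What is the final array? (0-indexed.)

(s=0,f=0) a[fast]=8≠0 swap→a[0]=8 → slow++,fast++
(s=1,f=1) a[fast]=0 → fast++
(s=1,f=2) a[fast]=7≠0 swap→a[1]=7 → slow++,fast++
(s=2,f=3) a[fast]=0 → fast++
(s=2,f=4) a[fast]=0 → fast++
(s=2,f=5) a[fast]=8≠0 swap→a[2]=8 → slow++,fast++
(s=3,f=6) a[fast]=0 → fast++
(s=3,f=7) a[fast]=4≠0 swap→a[3]=4 → slow++,fast++

[8, 7, 8, 4, 0, 0, 0, 0]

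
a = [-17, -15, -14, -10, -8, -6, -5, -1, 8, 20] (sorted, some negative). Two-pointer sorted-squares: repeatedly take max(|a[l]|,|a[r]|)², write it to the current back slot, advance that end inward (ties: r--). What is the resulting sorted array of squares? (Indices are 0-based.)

[0,9] |-17|<=|20| out[9]=400 → r--
[0,8] |-17|>|8| out[8]=289 → l++
[1,8] |-15|>|8| out[7]=225 → l++
[2,8] |-14|>|8| out[6]=196 → l++
[3,8] |-10|>|8| out[5]=100 → l++
[4,8] |-8|<=|8| out[4]=64 → r--
[4,7] |-8|>|-1| out[3]=64 → l++
[5,7] |-6|>|-1| out[2]=36 → l++
[6,7] |-5|>|-1| out[1]=25 → l++
[7,7] |-1|<=|-1| out[0]=1 → r--

[1, 25, 36, 64, 64, 100, 196, 225, 289, 400]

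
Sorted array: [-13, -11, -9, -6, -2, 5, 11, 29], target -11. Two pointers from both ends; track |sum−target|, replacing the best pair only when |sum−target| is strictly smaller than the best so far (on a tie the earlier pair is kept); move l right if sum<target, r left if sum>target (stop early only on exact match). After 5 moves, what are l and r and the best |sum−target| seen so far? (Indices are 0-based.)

[0,7] -13+29=16 d=27 * → r--
[0,6] -13+11=-2 d=9 * → r--
[0,5] -13+5=-8 d=3 * → r--
[0,4] -13+-2=-15 d=4 → l++
[1,4] -11+-2=-13 d=2 * → l++

l=2, r=4, best |Δ|=2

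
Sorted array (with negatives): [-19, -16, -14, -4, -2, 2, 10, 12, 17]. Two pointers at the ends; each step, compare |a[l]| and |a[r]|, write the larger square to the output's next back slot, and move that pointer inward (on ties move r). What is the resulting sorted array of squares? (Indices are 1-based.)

[4, 4, 16, 100, 144, 196, 256, 289, 361]

l=1 r=9: |-19|>|17| out[9]=361, l++
l=2 r=9: |-16|<=|17| out[8]=289, r--
l=2 r=8: |-16|>|12| out[7]=256, l++
l=3 r=8: |-14|>|12| out[6]=196, l++
l=4 r=8: |-4|<=|12| out[5]=144, r--
l=4 r=7: |-4|<=|10| out[4]=100, r--
l=4 r=6: |-4|>|2| out[3]=16, l++
l=5 r=6: |-2|<=|2| out[2]=4, r--
l=5 r=5: |-2|<=|-2| out[1]=4, r--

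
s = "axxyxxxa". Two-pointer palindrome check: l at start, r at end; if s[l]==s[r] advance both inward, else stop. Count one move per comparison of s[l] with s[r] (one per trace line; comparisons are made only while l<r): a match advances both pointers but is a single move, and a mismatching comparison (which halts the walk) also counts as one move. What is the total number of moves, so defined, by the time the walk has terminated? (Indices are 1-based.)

4 moves

[1,8] 'a'=='a' → l++,r--
[2,7] 'x'=='x' → l++,r--
[3,6] 'x'=='x' → l++,r--
[4,5] 'y'!='x' → stop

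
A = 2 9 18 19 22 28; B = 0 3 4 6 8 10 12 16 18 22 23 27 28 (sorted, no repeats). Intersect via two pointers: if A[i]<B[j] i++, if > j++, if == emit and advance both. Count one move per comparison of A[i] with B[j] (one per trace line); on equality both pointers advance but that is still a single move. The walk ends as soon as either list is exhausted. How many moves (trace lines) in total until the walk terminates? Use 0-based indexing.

16 moves

[i=0,j=0] 2>0 → j++
[i=0,j=1] 2<3 → i++
[i=1,j=1] 9>3 → j++
[i=1,j=2] 9>4 → j++
[i=1,j=3] 9>6 → j++
[i=1,j=4] 9>8 → j++
[i=1,j=5] 9<10 → i++
[i=2,j=5] 18>10 → j++
[i=2,j=6] 18>12 → j++
[i=2,j=7] 18>16 → j++
[i=2,j=8] 18==18 emit → i++,j++
[i=3,j=9] 19<22 → i++
[i=4,j=9] 22==22 emit → i++,j++
[i=5,j=10] 28>23 → j++
[i=5,j=11] 28>27 → j++
[i=5,j=12] 28==28 emit → i++,j++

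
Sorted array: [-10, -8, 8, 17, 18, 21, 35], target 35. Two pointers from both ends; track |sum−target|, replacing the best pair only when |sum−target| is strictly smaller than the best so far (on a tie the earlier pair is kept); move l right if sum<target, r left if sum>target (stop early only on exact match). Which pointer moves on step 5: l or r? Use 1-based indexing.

r

l=1 r=7: -10+35=25 d=10 *, l++
l=2 r=7: -8+35=27 d=8 *, l++
l=3 r=7: 8+35=43 d=8, r--
l=3 r=6: 8+21=29 d=6 *, l++
l=4 r=6: 17+21=38 d=3 *, r--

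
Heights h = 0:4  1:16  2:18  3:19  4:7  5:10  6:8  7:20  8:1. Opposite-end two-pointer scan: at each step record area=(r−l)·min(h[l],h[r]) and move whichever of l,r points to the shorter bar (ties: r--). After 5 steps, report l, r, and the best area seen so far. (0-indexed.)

[0,8] min(4,1)*8=8 best=8 * → r--
[0,7] min(4,20)*7=28 best=28 * → l++
[1,7] min(16,20)*6=96 best=96 * → l++
[2,7] min(18,20)*5=90 best=96 → l++
[3,7] min(19,20)*4=76 best=96 → l++

l=4, r=7, best area=96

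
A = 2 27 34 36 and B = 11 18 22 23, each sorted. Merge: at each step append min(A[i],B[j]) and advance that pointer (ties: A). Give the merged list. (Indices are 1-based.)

[2, 11, 18, 22, 23, 27, 34, 36]

[i=1,j=1] A[i]=2<=B[j]=11 take 2 → i++
[i=2,j=1] A[i]=27>B[j]=11 take 11 → j++
[i=2,j=2] A[i]=27>B[j]=18 take 18 → j++
[i=2,j=3] A[i]=27>B[j]=22 take 22 → j++
[i=2,j=4] A[i]=27>B[j]=23 take 23 → j++
[i=2,j=5] B done, take A[i]=27 → i++
[i=3,j=5] B done, take A[i]=34 → i++
[i=4,j=5] B done, take A[i]=36 → i++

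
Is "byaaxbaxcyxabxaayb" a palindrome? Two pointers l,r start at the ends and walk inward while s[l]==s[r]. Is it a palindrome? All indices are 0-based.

not a palindrome (mismatch at 8,9)

[0,17] 'b'=='b' → l++,r--
[1,16] 'y'=='y' → l++,r--
[2,15] 'a'=='a' → l++,r--
[3,14] 'a'=='a' → l++,r--
[4,13] 'x'=='x' → l++,r--
[5,12] 'b'=='b' → l++,r--
[6,11] 'a'=='a' → l++,r--
[7,10] 'x'=='x' → l++,r--
[8,9] 'c'!='y' → stop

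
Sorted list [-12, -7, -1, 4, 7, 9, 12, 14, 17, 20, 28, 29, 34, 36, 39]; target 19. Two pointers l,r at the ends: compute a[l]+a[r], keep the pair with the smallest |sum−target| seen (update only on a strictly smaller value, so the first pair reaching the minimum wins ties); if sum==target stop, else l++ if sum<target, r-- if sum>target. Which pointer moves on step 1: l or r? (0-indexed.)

[0,14] -12+39=27 d=8 * → r--

r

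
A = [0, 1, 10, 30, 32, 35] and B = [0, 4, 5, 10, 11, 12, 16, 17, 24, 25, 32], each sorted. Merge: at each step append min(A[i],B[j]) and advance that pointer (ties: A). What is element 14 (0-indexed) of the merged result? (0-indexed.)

i=0 j=0: A[i]=0<=B[j]=0 take 0, i++
i=1 j=0: A[i]=1>B[j]=0 take 0, j++
i=1 j=1: A[i]=1<=B[j]=4 take 1, i++
i=2 j=1: A[i]=10>B[j]=4 take 4, j++
i=2 j=2: A[i]=10>B[j]=5 take 5, j++
i=2 j=3: A[i]=10<=B[j]=10 take 10, i++
i=3 j=3: A[i]=30>B[j]=10 take 10, j++
i=3 j=4: A[i]=30>B[j]=11 take 11, j++
i=3 j=5: A[i]=30>B[j]=12 take 12, j++
i=3 j=6: A[i]=30>B[j]=16 take 16, j++
i=3 j=7: A[i]=30>B[j]=17 take 17, j++
i=3 j=8: A[i]=30>B[j]=24 take 24, j++
i=3 j=9: A[i]=30>B[j]=25 take 25, j++
i=3 j=10: A[i]=30<=B[j]=32 take 30, i++
i=4 j=10: A[i]=32<=B[j]=32 take 32, i++
i=5 j=10: A[i]=35>B[j]=32 take 32, j++
i=5 j=11: B done, take A[i]=35, i++

merged[14] = 32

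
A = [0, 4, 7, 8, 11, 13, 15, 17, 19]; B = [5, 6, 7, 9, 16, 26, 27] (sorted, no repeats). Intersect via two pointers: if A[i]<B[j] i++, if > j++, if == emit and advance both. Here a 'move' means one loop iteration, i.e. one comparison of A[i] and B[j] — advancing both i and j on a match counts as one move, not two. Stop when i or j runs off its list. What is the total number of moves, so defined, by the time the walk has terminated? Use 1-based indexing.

13 moves

[i=1,j=1] 0<5 → i++
[i=2,j=1] 4<5 → i++
[i=3,j=1] 7>5 → j++
[i=3,j=2] 7>6 → j++
[i=3,j=3] 7==7 emit → i++,j++
[i=4,j=4] 8<9 → i++
[i=5,j=4] 11>9 → j++
[i=5,j=5] 11<16 → i++
[i=6,j=5] 13<16 → i++
[i=7,j=5] 15<16 → i++
[i=8,j=5] 17>16 → j++
[i=8,j=6] 17<26 → i++
[i=9,j=6] 19<26 → i++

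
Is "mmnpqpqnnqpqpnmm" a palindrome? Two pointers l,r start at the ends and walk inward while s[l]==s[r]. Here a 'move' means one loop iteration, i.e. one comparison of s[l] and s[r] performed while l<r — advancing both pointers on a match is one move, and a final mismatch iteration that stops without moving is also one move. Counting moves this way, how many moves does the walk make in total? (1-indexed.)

8 moves

l=1 r=16: 'm'=='m', l++,r--
l=2 r=15: 'm'=='m', l++,r--
l=3 r=14: 'n'=='n', l++,r--
l=4 r=13: 'p'=='p', l++,r--
l=5 r=12: 'q'=='q', l++,r--
l=6 r=11: 'p'=='p', l++,r--
l=7 r=10: 'q'=='q', l++,r--
l=8 r=9: 'n'=='n', l++,r--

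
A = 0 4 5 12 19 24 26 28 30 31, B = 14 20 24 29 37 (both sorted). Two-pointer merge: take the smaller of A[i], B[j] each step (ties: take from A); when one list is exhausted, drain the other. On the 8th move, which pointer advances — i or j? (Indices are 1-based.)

[i=1,j=1] A[i]=0<=B[j]=14 take 0 → i++
[i=2,j=1] A[i]=4<=B[j]=14 take 4 → i++
[i=3,j=1] A[i]=5<=B[j]=14 take 5 → i++
[i=4,j=1] A[i]=12<=B[j]=14 take 12 → i++
[i=5,j=1] A[i]=19>B[j]=14 take 14 → j++
[i=5,j=2] A[i]=19<=B[j]=20 take 19 → i++
[i=6,j=2] A[i]=24>B[j]=20 take 20 → j++
[i=6,j=3] A[i]=24<=B[j]=24 take 24 → i++

i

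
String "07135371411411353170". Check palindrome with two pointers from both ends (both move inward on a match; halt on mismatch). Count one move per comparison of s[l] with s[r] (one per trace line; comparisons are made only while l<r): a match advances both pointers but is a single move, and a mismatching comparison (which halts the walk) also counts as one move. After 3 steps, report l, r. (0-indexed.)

l=3, r=16

[0,19] '0'=='0' → l++,r--
[1,18] '7'=='7' → l++,r--
[2,17] '1'=='1' → l++,r--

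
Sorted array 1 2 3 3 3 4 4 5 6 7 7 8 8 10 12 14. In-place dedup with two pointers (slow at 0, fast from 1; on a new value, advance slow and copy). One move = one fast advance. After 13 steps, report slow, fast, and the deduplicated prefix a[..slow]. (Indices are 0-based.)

slow=8, fast=14, prefix=[1, 2, 3, 4, 5, 6, 7, 8, 10]

slow=0 fast=1: a[fast]=2≠a[slow]=1 write a[1]=2, slow++,fast++
slow=1 fast=2: a[fast]=3≠a[slow]=2 write a[2]=3, slow++,fast++
slow=2 fast=3: a[fast]=3=a[slow] dup, fast++
slow=2 fast=4: a[fast]=3=a[slow] dup, fast++
slow=2 fast=5: a[fast]=4≠a[slow]=3 write a[3]=4, slow++,fast++
slow=3 fast=6: a[fast]=4=a[slow] dup, fast++
slow=3 fast=7: a[fast]=5≠a[slow]=4 write a[4]=5, slow++,fast++
slow=4 fast=8: a[fast]=6≠a[slow]=5 write a[5]=6, slow++,fast++
slow=5 fast=9: a[fast]=7≠a[slow]=6 write a[6]=7, slow++,fast++
slow=6 fast=10: a[fast]=7=a[slow] dup, fast++
slow=6 fast=11: a[fast]=8≠a[slow]=7 write a[7]=8, slow++,fast++
slow=7 fast=12: a[fast]=8=a[slow] dup, fast++
slow=7 fast=13: a[fast]=10≠a[slow]=8 write a[8]=10, slow++,fast++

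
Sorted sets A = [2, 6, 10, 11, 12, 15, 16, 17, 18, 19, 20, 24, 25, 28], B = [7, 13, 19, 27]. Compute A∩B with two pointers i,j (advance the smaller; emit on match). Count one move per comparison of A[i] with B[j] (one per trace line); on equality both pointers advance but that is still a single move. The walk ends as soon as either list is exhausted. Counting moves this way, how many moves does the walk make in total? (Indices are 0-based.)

16 moves

[i=0,j=0] 2<7 → i++
[i=1,j=0] 6<7 → i++
[i=2,j=0] 10>7 → j++
[i=2,j=1] 10<13 → i++
[i=3,j=1] 11<13 → i++
[i=4,j=1] 12<13 → i++
[i=5,j=1] 15>13 → j++
[i=5,j=2] 15<19 → i++
[i=6,j=2] 16<19 → i++
[i=7,j=2] 17<19 → i++
[i=8,j=2] 18<19 → i++
[i=9,j=2] 19==19 emit → i++,j++
[i=10,j=3] 20<27 → i++
[i=11,j=3] 24<27 → i++
[i=12,j=3] 25<27 → i++
[i=13,j=3] 28>27 → j++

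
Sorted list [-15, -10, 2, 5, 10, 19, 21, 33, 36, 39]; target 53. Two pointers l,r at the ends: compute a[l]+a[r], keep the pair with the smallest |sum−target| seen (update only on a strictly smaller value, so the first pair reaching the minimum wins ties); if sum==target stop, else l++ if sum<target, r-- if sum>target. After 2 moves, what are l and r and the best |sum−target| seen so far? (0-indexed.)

l=0 r=9: -15+39=24 d=29 *, l++
l=1 r=9: -10+39=29 d=24 *, l++

l=2, r=9, best |Δ|=24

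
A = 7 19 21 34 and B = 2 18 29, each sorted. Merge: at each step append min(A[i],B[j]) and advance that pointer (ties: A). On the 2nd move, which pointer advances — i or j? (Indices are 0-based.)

i=0 j=0: A[i]=7>B[j]=2 take 2, j++
i=0 j=1: A[i]=7<=B[j]=18 take 7, i++

i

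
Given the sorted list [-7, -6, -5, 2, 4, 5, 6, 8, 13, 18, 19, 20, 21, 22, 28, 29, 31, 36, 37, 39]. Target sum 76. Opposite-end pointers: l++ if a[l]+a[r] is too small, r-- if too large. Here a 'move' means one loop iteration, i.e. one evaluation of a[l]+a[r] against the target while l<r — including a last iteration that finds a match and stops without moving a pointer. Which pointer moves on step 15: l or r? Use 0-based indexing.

l=0 r=19: -7+39=32 <76, l++
l=1 r=19: -6+39=33 <76, l++
l=2 r=19: -5+39=34 <76, l++
l=3 r=19: 2+39=41 <76, l++
l=4 r=19: 4+39=43 <76, l++
l=5 r=19: 5+39=44 <76, l++
l=6 r=19: 6+39=45 <76, l++
l=7 r=19: 8+39=47 <76, l++
l=8 r=19: 13+39=52 <76, l++
l=9 r=19: 18+39=57 <76, l++
l=10 r=19: 19+39=58 <76, l++
l=11 r=19: 20+39=59 <76, l++
l=12 r=19: 21+39=60 <76, l++
l=13 r=19: 22+39=61 <76, l++
l=14 r=19: 28+39=67 <76, l++

l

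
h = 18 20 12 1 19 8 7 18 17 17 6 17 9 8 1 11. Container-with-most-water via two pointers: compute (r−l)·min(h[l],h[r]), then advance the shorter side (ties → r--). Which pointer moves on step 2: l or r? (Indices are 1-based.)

r

l=1 r=16: min(18,11)*15=165 best=165 *, r--
l=1 r=15: min(18,1)*14=14 best=165, r--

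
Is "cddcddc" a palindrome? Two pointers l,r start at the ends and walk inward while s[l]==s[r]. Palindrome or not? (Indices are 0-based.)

[0,6] 'c'=='c' → l++,r--
[1,5] 'd'=='d' → l++,r--
[2,4] 'd'=='d' → l++,r--

palindrome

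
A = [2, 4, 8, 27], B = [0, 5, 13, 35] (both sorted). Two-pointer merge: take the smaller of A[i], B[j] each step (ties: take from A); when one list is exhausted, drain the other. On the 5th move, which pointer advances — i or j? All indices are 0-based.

i

i=0 j=0: A[i]=2>B[j]=0 take 0, j++
i=0 j=1: A[i]=2<=B[j]=5 take 2, i++
i=1 j=1: A[i]=4<=B[j]=5 take 4, i++
i=2 j=1: A[i]=8>B[j]=5 take 5, j++
i=2 j=2: A[i]=8<=B[j]=13 take 8, i++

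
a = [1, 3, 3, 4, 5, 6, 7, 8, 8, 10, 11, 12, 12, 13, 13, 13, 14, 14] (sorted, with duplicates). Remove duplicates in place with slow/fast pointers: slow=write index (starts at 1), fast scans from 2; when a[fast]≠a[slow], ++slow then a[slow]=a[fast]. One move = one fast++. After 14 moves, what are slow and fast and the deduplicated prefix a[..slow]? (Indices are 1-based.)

slow=11, fast=16, prefix=[1, 3, 4, 5, 6, 7, 8, 10, 11, 12, 13]

(s=1,f=2) a[fast]=3≠a[slow]=1 write a[2]=3 → slow++,fast++
(s=2,f=3) a[fast]=3=a[slow] dup → fast++
(s=2,f=4) a[fast]=4≠a[slow]=3 write a[3]=4 → slow++,fast++
(s=3,f=5) a[fast]=5≠a[slow]=4 write a[4]=5 → slow++,fast++
(s=4,f=6) a[fast]=6≠a[slow]=5 write a[5]=6 → slow++,fast++
(s=5,f=7) a[fast]=7≠a[slow]=6 write a[6]=7 → slow++,fast++
(s=6,f=8) a[fast]=8≠a[slow]=7 write a[7]=8 → slow++,fast++
(s=7,f=9) a[fast]=8=a[slow] dup → fast++
(s=7,f=10) a[fast]=10≠a[slow]=8 write a[8]=10 → slow++,fast++
(s=8,f=11) a[fast]=11≠a[slow]=10 write a[9]=11 → slow++,fast++
(s=9,f=12) a[fast]=12≠a[slow]=11 write a[10]=12 → slow++,fast++
(s=10,f=13) a[fast]=12=a[slow] dup → fast++
(s=10,f=14) a[fast]=13≠a[slow]=12 write a[11]=13 → slow++,fast++
(s=11,f=15) a[fast]=13=a[slow] dup → fast++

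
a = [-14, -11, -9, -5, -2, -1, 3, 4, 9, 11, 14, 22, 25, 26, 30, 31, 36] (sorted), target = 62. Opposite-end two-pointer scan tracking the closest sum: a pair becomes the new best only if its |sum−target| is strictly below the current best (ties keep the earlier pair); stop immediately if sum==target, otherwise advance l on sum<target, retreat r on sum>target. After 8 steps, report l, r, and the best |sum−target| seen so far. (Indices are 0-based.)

l=8, r=16, best |Δ|=22

[0,16] -14+36=22 d=40 * → l++
[1,16] -11+36=25 d=37 * → l++
[2,16] -9+36=27 d=35 * → l++
[3,16] -5+36=31 d=31 * → l++
[4,16] -2+36=34 d=28 * → l++
[5,16] -1+36=35 d=27 * → l++
[6,16] 3+36=39 d=23 * → l++
[7,16] 4+36=40 d=22 * → l++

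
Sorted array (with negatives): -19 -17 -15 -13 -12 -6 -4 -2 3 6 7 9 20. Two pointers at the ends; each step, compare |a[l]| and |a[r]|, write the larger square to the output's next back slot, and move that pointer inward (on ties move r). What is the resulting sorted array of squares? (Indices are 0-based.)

[0,12] |-19|<=|20| out[12]=400 → r--
[0,11] |-19|>|9| out[11]=361 → l++
[1,11] |-17|>|9| out[10]=289 → l++
[2,11] |-15|>|9| out[9]=225 → l++
[3,11] |-13|>|9| out[8]=169 → l++
[4,11] |-12|>|9| out[7]=144 → l++
[5,11] |-6|<=|9| out[6]=81 → r--
[5,10] |-6|<=|7| out[5]=49 → r--
[5,9] |-6|<=|6| out[4]=36 → r--
[5,8] |-6|>|3| out[3]=36 → l++
[6,8] |-4|>|3| out[2]=16 → l++
[7,8] |-2|<=|3| out[1]=9 → r--
[7,7] |-2|<=|-2| out[0]=4 → r--

[4, 9, 16, 36, 36, 49, 81, 144, 169, 225, 289, 361, 400]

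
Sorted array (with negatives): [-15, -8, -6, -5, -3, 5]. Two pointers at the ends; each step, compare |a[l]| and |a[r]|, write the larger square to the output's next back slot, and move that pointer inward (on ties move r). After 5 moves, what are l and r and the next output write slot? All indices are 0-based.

l=4, r=4, next write slot=0

l=0 r=5: |-15|>|5| out[5]=225, l++
l=1 r=5: |-8|>|5| out[4]=64, l++
l=2 r=5: |-6|>|5| out[3]=36, l++
l=3 r=5: |-5|<=|5| out[2]=25, r--
l=3 r=4: |-5|>|-3| out[1]=25, l++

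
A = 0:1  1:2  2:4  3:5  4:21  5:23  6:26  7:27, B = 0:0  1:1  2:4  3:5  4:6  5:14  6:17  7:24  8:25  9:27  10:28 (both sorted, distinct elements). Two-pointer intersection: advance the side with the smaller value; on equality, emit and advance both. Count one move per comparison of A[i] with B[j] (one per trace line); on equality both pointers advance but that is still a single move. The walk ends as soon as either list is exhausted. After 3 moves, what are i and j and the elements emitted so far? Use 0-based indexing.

[i=0,j=0] 1>0 → j++
[i=0,j=1] 1==1 emit → i++,j++
[i=1,j=2] 2<4 → i++

i=2, j=2, emitted=[1]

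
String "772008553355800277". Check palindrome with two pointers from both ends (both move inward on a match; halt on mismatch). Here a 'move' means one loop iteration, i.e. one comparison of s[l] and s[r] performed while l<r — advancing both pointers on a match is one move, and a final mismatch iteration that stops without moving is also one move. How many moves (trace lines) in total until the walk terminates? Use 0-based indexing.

l=0 r=17: '7'=='7', l++,r--
l=1 r=16: '7'=='7', l++,r--
l=2 r=15: '2'=='2', l++,r--
l=3 r=14: '0'=='0', l++,r--
l=4 r=13: '0'=='0', l++,r--
l=5 r=12: '8'=='8', l++,r--
l=6 r=11: '5'=='5', l++,r--
l=7 r=10: '5'=='5', l++,r--
l=8 r=9: '3'=='3', l++,r--

9 moves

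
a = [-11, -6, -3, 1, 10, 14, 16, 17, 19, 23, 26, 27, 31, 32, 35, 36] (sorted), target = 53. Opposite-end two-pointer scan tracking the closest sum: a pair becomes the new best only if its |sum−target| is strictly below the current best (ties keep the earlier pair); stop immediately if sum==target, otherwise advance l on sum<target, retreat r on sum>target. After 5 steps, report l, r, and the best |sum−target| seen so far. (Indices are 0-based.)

l=5, r=15, best |Δ|=7

l=0 r=15: -11+36=25 d=28 *, l++
l=1 r=15: -6+36=30 d=23 *, l++
l=2 r=15: -3+36=33 d=20 *, l++
l=3 r=15: 1+36=37 d=16 *, l++
l=4 r=15: 10+36=46 d=7 *, l++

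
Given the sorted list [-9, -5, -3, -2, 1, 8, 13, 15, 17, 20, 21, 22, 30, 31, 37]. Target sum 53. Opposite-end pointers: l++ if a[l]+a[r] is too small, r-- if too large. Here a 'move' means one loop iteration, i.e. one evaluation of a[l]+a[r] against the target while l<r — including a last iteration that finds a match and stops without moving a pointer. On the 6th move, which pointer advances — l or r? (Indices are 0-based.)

l=0 r=14: -9+37=28 <53, l++
l=1 r=14: -5+37=32 <53, l++
l=2 r=14: -3+37=34 <53, l++
l=3 r=14: -2+37=35 <53, l++
l=4 r=14: 1+37=38 <53, l++
l=5 r=14: 8+37=45 <53, l++

l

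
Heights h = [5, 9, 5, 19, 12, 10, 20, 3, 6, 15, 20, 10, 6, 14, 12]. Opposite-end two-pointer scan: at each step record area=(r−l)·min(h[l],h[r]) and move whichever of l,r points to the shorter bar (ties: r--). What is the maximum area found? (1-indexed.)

[1,15] min(5,12)*14=70 best=70 * → l++
[2,15] min(9,12)*13=117 best=117 * → l++
[3,15] min(5,12)*12=60 best=117 → l++
[4,15] min(19,12)*11=132 best=132 * → r--
[4,14] min(19,14)*10=140 best=140 * → r--
[4,13] min(19,6)*9=54 best=140 → r--
[4,12] min(19,10)*8=80 best=140 → r--
[4,11] min(19,20)*7=133 best=140 → l++
[5,11] min(12,20)*6=72 best=140 → l++
[6,11] min(10,20)*5=50 best=140 → l++
[7,11] min(20,20)*4=80 best=140 → r--
[7,10] min(20,15)*3=45 best=140 → r--
[7,9] min(20,6)*2=12 best=140 → r--
[7,8] min(20,3)*1=3 best=140 → r--

max area = 140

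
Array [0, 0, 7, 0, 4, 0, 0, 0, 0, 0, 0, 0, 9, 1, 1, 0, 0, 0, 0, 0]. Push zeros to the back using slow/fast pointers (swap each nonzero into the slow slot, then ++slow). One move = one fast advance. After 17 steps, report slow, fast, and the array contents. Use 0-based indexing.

slow=5, fast=17, a=[7, 4, 9, 1, 1, 0, 0, 0, 0, 0, 0, 0, 0, 0, 0, 0, 0, 0, 0, 0]

(s=0,f=0) a[fast]=0 → fast++
(s=0,f=1) a[fast]=0 → fast++
(s=0,f=2) a[fast]=7≠0 swap→a[0]=7 → slow++,fast++
(s=1,f=3) a[fast]=0 → fast++
(s=1,f=4) a[fast]=4≠0 swap→a[1]=4 → slow++,fast++
(s=2,f=5) a[fast]=0 → fast++
(s=2,f=6) a[fast]=0 → fast++
(s=2,f=7) a[fast]=0 → fast++
(s=2,f=8) a[fast]=0 → fast++
(s=2,f=9) a[fast]=0 → fast++
(s=2,f=10) a[fast]=0 → fast++
(s=2,f=11) a[fast]=0 → fast++
(s=2,f=12) a[fast]=9≠0 swap→a[2]=9 → slow++,fast++
(s=3,f=13) a[fast]=1≠0 swap→a[3]=1 → slow++,fast++
(s=4,f=14) a[fast]=1≠0 swap→a[4]=1 → slow++,fast++
(s=5,f=15) a[fast]=0 → fast++
(s=5,f=16) a[fast]=0 → fast++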